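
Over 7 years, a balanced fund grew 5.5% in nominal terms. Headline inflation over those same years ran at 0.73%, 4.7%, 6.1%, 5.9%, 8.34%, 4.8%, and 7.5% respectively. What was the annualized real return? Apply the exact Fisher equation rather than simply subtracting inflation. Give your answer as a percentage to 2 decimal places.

Cumulative inflation factor: 1.0073 × 1.047 × 1.061 × 1.059 × 1.0834 × 1.048 × 1.075 ≈ 1.44636.
Nominal growth factor: 1.05500. Real growth factor = 1.05500 / 1.44636 ≈ 0.72942.
Annualized: 0.72942^(1/7) − 1 ≈ -0.04407.

-4.41%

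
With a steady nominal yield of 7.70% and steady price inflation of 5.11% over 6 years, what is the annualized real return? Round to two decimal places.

With constant rates the annual real return is the same each year: (1+7.70%)/(1+5.11%) − 1 = 0.02464.

2.46%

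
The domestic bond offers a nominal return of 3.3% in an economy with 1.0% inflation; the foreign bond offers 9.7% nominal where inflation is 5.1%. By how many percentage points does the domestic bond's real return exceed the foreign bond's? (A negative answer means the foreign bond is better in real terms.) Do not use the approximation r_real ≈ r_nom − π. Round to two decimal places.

-2.10

The domestic bond real return: 1.033/1.010 − 1 = 2.277%.
The foreign bond real return: 1.097/1.051 − 1 = 4.377%.
Difference: 2.277 − 4.377 = -2.100 pp.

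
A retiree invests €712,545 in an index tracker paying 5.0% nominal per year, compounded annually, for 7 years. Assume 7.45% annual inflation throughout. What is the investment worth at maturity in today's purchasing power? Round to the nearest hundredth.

Nominal value at maturity: €712,545 × (1 + 5.0%)^7 ≈ €1,002,622.37.
Price-level factor over 7 years: (1 + 7.45%)^7 ≈ 1.6536551159.
Dividing the nominal maturity value by the price-level factor gives the value in today's money.

€606,306.82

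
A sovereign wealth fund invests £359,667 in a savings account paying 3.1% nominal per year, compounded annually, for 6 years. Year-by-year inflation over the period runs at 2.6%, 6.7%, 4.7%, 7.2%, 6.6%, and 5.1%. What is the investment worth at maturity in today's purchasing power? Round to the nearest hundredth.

Nominal value at maturity: £359,667 × (1 + 3.1%)^6 ≈ £431,969.00.
Price-level factor over 6 years: 1.026 × 1.067 × 1.047 × 1.072 × 1.066 × 1.051 ≈ 1.3766171254.
The maturity value deflated by that factor is the answer in today's purchasing power.

£313,790.23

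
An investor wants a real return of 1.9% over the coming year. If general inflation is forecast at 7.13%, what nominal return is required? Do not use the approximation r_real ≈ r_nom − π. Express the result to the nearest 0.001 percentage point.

9.165%

By the Fisher equation, 1 + r_nom = (1 + 1.9%)(1 + 7.13%) = 1.019 × 1.0713 = 1.0916547.
So r_nom = 9.16547%.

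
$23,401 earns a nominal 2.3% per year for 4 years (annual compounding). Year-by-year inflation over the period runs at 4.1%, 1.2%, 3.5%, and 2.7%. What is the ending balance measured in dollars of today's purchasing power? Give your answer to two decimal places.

Nominal value at maturity: $23,401 × (1 + 2.3%)^4 ≈ $25,629.31.
Price-level factor over 4 years: 1.041 × 1.012 × 1.035 × 1.027 ≈ 1.1198040539.
The maturity value deflated by that factor is the answer in today's purchasing power.

$22,887.32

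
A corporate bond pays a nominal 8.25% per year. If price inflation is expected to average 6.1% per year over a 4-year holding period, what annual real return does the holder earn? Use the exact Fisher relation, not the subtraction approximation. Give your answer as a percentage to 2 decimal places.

With constant rates the annual real return is the same each year: (1+8.25%)/(1+6.1%) − 1 = 0.02026.

2.03%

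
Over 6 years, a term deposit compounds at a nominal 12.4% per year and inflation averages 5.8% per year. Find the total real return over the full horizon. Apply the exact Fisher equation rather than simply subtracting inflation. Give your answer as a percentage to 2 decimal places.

The annual real rate is (1+12.4%)/(1+5.8%) − 1 = 6.2382%.
Compounded over 6 years: (1 + 0.062382)^6 − 1 ≈ 0.43775.

43.78%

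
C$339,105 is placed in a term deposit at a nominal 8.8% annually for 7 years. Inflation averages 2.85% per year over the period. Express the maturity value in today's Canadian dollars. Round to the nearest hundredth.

Nominal value at maturity: C$339,105 × (1 + 8.8%)^7 ≈ C$611,978.92.
Price-level factor over 7 years: (1 + 2.85%)^7 ≈ 1.2173909593.
Dividing the nominal maturity value by the price-level factor gives the value in today's money.

C$502,697.11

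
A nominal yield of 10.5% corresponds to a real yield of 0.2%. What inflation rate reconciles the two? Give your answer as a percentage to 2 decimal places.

From (1+r_nom) = (1+r_real)(1+π), we get 1+π = (1 + 10.5%)/(1 + 0.2%) = 1.105/1.002 ≈ 1.10279.
So π ≈ 10.2794%.

10.28%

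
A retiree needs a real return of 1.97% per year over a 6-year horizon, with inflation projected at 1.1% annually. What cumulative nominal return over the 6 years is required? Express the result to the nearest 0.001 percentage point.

20.044%

Required annual nominal rate: (1+1.97%)(1+1.1%) − 1 = 3.09167%.
Cumulative over 6 years: (1 + 0.0309167)^6 − 1 ≈ 0.20044.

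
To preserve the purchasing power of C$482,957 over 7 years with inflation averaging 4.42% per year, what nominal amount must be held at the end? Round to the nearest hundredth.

Cumulative price-level factor: (1+4.42%)^7 ≈ 1.3535859011.
The nominal amount required is C$482,957 scaled up by that factor.

C$653,723.79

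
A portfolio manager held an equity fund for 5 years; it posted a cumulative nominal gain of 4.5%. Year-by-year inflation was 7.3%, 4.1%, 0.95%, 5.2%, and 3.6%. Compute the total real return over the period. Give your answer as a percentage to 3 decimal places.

Cumulative inflation factor: 1.073 × 1.041 × 1.0095 × 1.052 × 1.036 ≈ 1.22894.
Nominal growth factor: 1.04500. Real growth factor = 1.04500 / 1.22894 ≈ 0.85032.
Total real return ≈ -14.9677%.

-14.968%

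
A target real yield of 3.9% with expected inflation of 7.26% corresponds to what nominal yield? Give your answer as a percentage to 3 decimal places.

By the Fisher equation, 1 + r_nom = (1 + 3.9%)(1 + 7.26%) = 1.039 × 1.0726 = 1.1144314.
So r_nom = 11.44314%.

11.443%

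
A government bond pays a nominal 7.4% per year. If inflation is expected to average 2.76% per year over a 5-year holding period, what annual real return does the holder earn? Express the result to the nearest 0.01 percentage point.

4.52%

With constant rates the annual real return is the same each year: (1+7.4%)/(1+2.76%) − 1 = 0.04515.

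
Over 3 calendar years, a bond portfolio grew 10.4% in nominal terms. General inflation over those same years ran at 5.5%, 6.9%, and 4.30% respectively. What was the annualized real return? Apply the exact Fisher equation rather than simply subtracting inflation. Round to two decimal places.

-2.09%

Cumulative inflation factor: 1.055 × 1.069 × 1.0430 ≈ 1.17629.
Nominal growth factor: 1.10400. Real growth factor = 1.10400 / 1.17629 ≈ 0.93854.
Annualized: 0.93854^(1/3) − 1 ≈ -0.02092.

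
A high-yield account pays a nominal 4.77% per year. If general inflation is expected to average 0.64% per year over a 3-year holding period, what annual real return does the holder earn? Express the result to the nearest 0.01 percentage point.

With constant rates the annual real return is the same each year: (1+4.77%)/(1+0.64%) − 1 = 0.04104.

4.10%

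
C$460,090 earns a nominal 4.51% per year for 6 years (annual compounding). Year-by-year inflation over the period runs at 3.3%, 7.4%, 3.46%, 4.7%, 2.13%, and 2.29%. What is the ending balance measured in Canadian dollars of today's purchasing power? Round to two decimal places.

C$477,506.86

Nominal value at maturity: C$460,090 × (1 + 4.51%)^6 ≈ C$599,500.96.
Price-level factor over 6 years: 1.033 × 1.074 × 1.0346 × 1.047 × 1.0213 × 1.0229 ≈ 1.2554813599.
Dividing the nominal maturity value by the price-level factor gives the value in today's money.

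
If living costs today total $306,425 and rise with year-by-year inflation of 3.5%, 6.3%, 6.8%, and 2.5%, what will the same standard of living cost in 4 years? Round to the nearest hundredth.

$369,056.56

Cumulative price-level factor: 1.035 × 1.063 × 1.068 × 1.025 = 1.2043944135.
The nominal amount required is $306,425 scaled up by that factor.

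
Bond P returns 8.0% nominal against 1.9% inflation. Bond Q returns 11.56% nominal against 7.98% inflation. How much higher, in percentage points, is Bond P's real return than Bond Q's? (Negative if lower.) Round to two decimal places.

2.67

Bond P real return: 1.080/1.019 − 1 = 5.986%.
Bond Q real return: 1.1156/1.0798 − 1 = 3.315%.
Difference: 5.986 − 3.315 = 2.671 pp.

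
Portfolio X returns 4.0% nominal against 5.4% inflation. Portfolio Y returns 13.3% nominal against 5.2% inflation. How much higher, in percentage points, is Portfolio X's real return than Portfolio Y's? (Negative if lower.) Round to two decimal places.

Portfolio X real return: 1.040/1.054 − 1 = -1.328%.
Portfolio Y real return: 1.133/1.052 − 1 = 7.700%.
Difference: -1.328 − 7.700 = -9.028 pp.

-9.03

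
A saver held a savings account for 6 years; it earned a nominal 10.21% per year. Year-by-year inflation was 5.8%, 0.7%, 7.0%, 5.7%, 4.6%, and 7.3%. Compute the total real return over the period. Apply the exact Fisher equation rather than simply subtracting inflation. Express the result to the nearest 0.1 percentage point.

Cumulative inflation factor: 1.058 × 1.007 × 1.070 × 1.057 × 1.046 × 1.073 ≈ 1.35240.
Nominal growth factor: 1.79195. Real growth factor = 1.79195 / 1.35240 ≈ 1.32501.
Total real return ≈ 32.5015%.

32.5%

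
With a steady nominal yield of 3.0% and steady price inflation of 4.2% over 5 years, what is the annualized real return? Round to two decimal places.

With constant rates the annual real return is the same each year: (1+3.0%)/(1+4.2%) − 1 = -0.01152.

-1.15%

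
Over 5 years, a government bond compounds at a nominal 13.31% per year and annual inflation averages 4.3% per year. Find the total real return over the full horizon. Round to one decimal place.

51.3%

The annual real rate is (1+13.31%)/(1+4.3%) − 1 = 8.6385%.
Compounded over 5 years: (1 + 0.086385)^5 − 1 ≈ 0.51328.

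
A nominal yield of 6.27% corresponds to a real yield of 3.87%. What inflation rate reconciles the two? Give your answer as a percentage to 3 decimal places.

From (1+r_nom) = (1+r_real)(1+π), we get 1+π = (1 + 6.27%)/(1 + 3.87%) = 1.0627/1.0387 ≈ 1.02311.
So π ≈ 2.3106%.

2.311%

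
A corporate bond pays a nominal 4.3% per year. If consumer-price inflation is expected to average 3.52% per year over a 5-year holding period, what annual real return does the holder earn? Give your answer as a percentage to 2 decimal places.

0.75%

With constant rates the annual real return is the same each year: (1+4.3%)/(1+3.52%) − 1 = 0.00753.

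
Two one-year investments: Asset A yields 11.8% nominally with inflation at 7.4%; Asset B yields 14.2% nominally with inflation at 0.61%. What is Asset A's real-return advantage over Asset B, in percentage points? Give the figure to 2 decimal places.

Asset A real return: 1.118/1.074 − 1 = 4.097%.
Asset B real return: 1.142/1.0061 − 1 = 13.508%.
Difference: 4.097 − 13.508 = -9.411 pp.

-9.41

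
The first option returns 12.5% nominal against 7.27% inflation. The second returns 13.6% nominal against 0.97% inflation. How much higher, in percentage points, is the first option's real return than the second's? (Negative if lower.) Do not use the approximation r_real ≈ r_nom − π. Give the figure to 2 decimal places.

The first option real return: 1.125/1.0727 − 1 = 4.876%.
The second real return: 1.136/1.0097 − 1 = 12.509%.
Difference: 4.876 − 12.509 = -7.633 pp.

-7.63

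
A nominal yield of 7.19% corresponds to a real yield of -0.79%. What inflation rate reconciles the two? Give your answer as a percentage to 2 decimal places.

From (1+r_nom) = (1+r_real)(1+π), we get 1+π = (1 + 7.19%)/(1 − 0.79%) = 1.0719/0.9921 ≈ 1.08044.
So π ≈ 8.0435%.

8.04%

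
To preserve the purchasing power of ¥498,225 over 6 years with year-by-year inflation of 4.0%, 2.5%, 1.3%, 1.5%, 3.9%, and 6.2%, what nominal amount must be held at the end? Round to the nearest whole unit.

Cumulative price-level factor: 1.040 × 1.025 × 1.013 × 1.015 × 1.039 × 1.062 ≈ 1.2094077760.
Multiplying ¥498,225 by the price-level factor gives the future nominal sum.

¥602,557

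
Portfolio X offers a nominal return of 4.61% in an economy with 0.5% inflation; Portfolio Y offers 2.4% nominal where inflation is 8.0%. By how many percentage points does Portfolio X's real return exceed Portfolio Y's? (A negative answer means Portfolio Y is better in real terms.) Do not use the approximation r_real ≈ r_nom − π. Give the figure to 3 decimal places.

Portfolio X real return: 1.0461/1.005 − 1 = 4.0896%.
Portfolio Y real return: 1.024/1.080 − 1 = -5.1852%.
Difference: 4.0896 − (-5.1852) = 9.2748 pp.

9.275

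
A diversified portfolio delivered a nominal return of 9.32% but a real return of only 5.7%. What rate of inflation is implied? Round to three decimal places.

From (1+r_nom) = (1+r_real)(1+π), we get 1+π = (1 + 9.32%)/(1 + 5.7%) = 1.0932/1.057 ≈ 1.03425.
So π ≈ 3.4248%.

3.425%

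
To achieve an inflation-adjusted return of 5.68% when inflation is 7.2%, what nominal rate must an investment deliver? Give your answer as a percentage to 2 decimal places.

By the Fisher equation, 1 + r_nom = (1 + 5.68%)(1 + 7.2%) = 1.0568 × 1.072 = 1.1328896.
So r_nom = 13.28896%.

13.29%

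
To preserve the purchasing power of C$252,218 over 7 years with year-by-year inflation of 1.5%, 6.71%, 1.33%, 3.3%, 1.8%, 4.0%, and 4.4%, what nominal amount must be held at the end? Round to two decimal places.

C$316,058.31

Cumulative price-level factor: 1.015 × 1.0671 × 1.0133 × 1.033 × 1.018 × 1.040 × 1.044 ≈ 1.2531156166.
Multiplying C$252,218 by the price-level factor gives the future nominal sum.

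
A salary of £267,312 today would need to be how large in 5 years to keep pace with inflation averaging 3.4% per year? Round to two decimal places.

Cumulative price-level factor: (1+3.4%)^5 ≈ 1.1819597671.
Multiplying £267,312 by the price-level factor gives the future nominal sum.

£315,952.03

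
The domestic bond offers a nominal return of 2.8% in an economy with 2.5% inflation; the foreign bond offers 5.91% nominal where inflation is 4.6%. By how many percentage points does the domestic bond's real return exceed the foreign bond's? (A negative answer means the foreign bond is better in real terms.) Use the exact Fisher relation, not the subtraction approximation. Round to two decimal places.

The domestic bond real return: 1.028/1.025 − 1 = 0.293%.
The foreign bond real return: 1.0591/1.046 − 1 = 1.252%.
Difference: 0.293 − 1.252 = -0.959 pp.

-0.96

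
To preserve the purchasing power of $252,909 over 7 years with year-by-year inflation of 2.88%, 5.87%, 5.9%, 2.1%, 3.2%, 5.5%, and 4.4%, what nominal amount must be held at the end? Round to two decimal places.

Cumulative price-level factor: 1.0288 × 1.0587 × 1.059 × 1.021 × 1.032 × 1.055 × 1.044 ≈ 1.3386228266.
Multiplying $252,909 by the price-level factor gives the future nominal sum.

$338,549.76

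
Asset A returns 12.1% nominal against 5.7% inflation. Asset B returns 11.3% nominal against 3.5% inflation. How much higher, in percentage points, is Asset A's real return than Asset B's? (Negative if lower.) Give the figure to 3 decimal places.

Asset A real return: 1.121/1.057 − 1 = 6.0549%.
Asset B real return: 1.113/1.035 − 1 = 7.5362%.
Difference: 6.0549 − 7.5362 = -1.4813 pp.

-1.481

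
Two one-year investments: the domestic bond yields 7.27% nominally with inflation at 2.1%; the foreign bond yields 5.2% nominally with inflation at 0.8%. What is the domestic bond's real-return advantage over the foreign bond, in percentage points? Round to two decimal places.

0.70

The domestic bond real return: 1.0727/1.021 − 1 = 5.064%.
The foreign bond real return: 1.052/1.008 − 1 = 4.365%.
Difference: 5.064 − 4.365 = 0.699 pp.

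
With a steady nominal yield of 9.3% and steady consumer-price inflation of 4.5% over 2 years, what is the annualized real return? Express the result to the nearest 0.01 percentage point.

With constant rates the annual real return is the same each year: (1+9.3%)/(1+4.5%) − 1 = 0.04593.

4.59%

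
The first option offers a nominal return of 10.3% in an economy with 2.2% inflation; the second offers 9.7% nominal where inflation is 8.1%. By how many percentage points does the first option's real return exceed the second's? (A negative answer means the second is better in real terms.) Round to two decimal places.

The first option real return: 1.103/1.022 − 1 = 7.926%.
The second real return: 1.097/1.081 − 1 = 1.480%.
Difference: 7.926 − 1.480 = 6.446 pp.

6.45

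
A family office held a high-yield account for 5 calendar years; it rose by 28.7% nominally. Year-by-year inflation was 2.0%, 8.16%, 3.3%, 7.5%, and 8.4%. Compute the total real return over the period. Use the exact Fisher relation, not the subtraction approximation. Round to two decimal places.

-3.09%

Cumulative inflation factor: 1.020 × 1.0816 × 1.033 × 1.075 × 1.084 ≈ 1.32802.
Nominal growth factor: 1.28700. Real growth factor = 1.28700 / 1.32802 ≈ 0.96911.
Total real return ≈ -3.0889%.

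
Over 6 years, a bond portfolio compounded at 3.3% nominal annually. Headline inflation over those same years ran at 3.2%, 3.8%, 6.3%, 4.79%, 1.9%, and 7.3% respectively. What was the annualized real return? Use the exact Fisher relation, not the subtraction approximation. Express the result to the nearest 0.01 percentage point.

Cumulative inflation factor: 1.032 × 1.038 × 1.063 × 1.0479 × 1.019 × 1.073 ≈ 1.30468.
Nominal growth factor: 1.21507. Real growth factor = 1.21507 / 1.30468 ≈ 0.93132.
Annualized: 0.93132^(1/6) − 1 ≈ -0.01179.

-1.18%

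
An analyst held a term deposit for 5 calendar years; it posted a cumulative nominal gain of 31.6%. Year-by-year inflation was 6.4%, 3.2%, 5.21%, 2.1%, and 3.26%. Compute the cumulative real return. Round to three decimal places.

8.049%

Cumulative inflation factor: 1.064 × 1.032 × 1.0521 × 1.021 × 1.0326 ≈ 1.21797.
Nominal growth factor: 1.31600. Real growth factor = 1.31600 / 1.21797 ≈ 1.08049.
Total real return ≈ 8.0487%.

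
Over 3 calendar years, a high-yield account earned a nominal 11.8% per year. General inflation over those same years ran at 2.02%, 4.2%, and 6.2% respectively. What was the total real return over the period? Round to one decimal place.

23.8%

Cumulative inflation factor: 1.0202 × 1.042 × 1.062 ≈ 1.12896.
Nominal growth factor: 1.39742. Real growth factor = 1.39742 / 1.12896 ≈ 1.23779.
Total real return ≈ 23.7793%.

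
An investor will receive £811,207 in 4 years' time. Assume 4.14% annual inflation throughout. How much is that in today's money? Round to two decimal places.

£689,701.86

Price-level factor over 4 years: (1 + 4.14%)^4 ≈ 1.1761705294.
Purchasing power today: £811,207 divided by that factor.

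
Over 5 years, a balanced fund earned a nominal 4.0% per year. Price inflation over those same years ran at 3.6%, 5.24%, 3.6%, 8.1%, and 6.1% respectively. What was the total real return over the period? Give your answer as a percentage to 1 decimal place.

Cumulative inflation factor: 1.036 × 1.0524 × 1.036 × 1.081 × 1.061 ≈ 1.29551.
Nominal growth factor: 1.21665. Real growth factor = 1.21665 / 1.29551 ≈ 0.93913.
Total real return ≈ -6.0871%.

-6.1%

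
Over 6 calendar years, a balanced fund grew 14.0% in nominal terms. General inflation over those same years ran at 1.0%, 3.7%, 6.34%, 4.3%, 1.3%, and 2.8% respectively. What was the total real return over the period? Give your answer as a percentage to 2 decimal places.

-5.76%

Cumulative inflation factor: 1.010 × 1.037 × 1.0634 × 1.043 × 1.013 × 1.028 ≈ 1.20972.
Nominal growth factor: 1.14000. Real growth factor = 1.14000 / 1.20972 ≈ 0.94237.
Total real return ≈ -5.7631%.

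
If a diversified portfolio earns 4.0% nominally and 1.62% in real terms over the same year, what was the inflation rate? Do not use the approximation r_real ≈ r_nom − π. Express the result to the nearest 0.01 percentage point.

2.34%

From (1+r_nom) = (1+r_real)(1+π), we get 1+π = (1 + 4.0%)/(1 + 1.62%) = 1.040/1.0162 ≈ 1.02342.
So π ≈ 2.3421%.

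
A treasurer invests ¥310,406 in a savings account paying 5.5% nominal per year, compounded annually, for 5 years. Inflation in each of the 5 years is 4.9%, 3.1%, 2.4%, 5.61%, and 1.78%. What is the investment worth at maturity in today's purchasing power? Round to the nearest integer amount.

¥340,793

Nominal value at maturity: ¥310,406 × (1 + 5.5%)^5 ≈ ¥405,688.
Price-level factor over 5 years: 1.049 × 1.031 × 1.024 × 1.0561 × 1.0178 ≈ 1.1904237950.
The maturity value deflated by that factor is the answer in today's purchasing power.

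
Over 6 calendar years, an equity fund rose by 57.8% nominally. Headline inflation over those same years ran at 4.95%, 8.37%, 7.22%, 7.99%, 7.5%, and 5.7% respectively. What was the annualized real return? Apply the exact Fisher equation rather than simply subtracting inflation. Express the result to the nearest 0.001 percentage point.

Cumulative inflation factor: 1.0495 × 1.0837 × 1.0722 × 1.0799 × 1.075 × 1.057 ≈ 1.49635.
Nominal growth factor: 1.57800. Real growth factor = 1.57800 / 1.49635 ≈ 1.05456.
Annualized: 1.05456^(1/6) − 1 ≈ 0.00889.

0.889%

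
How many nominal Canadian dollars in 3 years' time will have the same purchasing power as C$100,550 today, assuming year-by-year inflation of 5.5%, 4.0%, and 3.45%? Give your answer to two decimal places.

Cumulative price-level factor: 1.055 × 1.040 × 1.0345 = 1.1350534.
The nominal amount required is C$100,550 scaled up by that factor.

C$114,129.62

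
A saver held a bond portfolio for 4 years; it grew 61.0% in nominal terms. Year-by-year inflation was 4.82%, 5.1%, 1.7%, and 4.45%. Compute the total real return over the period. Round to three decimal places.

Cumulative inflation factor: 1.0482 × 1.051 × 1.017 × 1.0445 ≈ 1.17024.
Nominal growth factor: 1.61000. Real growth factor = 1.61000 / 1.17024 ≈ 1.37578.
Total real return ≈ 37.5782%.

37.578%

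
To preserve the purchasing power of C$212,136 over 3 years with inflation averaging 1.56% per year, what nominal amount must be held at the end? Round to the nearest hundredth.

C$222,219.65

Cumulative price-level factor: (1+1.56%)^3 ≈ 1.0475338764.
The nominal amount required is C$212,136 scaled up by that factor.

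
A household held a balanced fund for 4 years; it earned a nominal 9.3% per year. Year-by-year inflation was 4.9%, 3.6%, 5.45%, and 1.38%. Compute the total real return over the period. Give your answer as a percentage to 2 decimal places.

22.84%

Cumulative inflation factor: 1.049 × 1.036 × 1.0545 × 1.0138 ≈ 1.16181.
Nominal growth factor: 1.42719. Real growth factor = 1.42719 / 1.16181 ≈ 1.22842.
Total real return ≈ 22.8419%.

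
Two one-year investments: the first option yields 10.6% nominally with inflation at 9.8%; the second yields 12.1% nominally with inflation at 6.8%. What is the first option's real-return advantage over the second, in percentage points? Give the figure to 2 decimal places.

-4.23

The first option real return: 1.106/1.098 − 1 = 0.729%.
The second real return: 1.121/1.068 − 1 = 4.963%.
Difference: 0.729 − 4.963 = -4.234 pp.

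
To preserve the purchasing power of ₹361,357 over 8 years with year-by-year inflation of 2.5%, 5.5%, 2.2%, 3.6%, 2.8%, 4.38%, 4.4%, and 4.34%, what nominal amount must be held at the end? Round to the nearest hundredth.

₹483,598.77

Cumulative price-level factor: 1.025 × 1.055 × 1.022 × 1.036 × 1.028 × 1.0438 × 1.044 × 1.0434 ≈ 1.3382853211.
The nominal amount required is ₹361,357 scaled up by that factor.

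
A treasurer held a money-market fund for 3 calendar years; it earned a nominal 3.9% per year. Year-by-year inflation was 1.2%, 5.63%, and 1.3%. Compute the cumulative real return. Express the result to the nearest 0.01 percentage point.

Cumulative inflation factor: 1.012 × 1.0563 × 1.013 ≈ 1.08287.
Nominal growth factor: 1.12162. Real growth factor = 1.12162 / 1.08287 ≈ 1.03578.
Total real return ≈ 3.5784%.

3.58%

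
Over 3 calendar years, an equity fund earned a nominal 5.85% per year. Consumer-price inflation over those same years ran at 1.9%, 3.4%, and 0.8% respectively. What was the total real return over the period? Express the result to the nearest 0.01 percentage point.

Cumulative inflation factor: 1.019 × 1.034 × 1.008 ≈ 1.06208.
Nominal growth factor: 1.18597. Real growth factor = 1.18597 / 1.06208 ≈ 1.11665.
Total real return ≈ 11.6651%.

11.67%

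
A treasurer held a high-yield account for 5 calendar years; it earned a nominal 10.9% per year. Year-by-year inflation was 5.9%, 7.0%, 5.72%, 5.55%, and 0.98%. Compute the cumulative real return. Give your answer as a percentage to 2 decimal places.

31.38%

Cumulative inflation factor: 1.059 × 1.070 × 1.0572 × 1.0555 × 1.0098 ≈ 1.27682.
Nominal growth factor: 1.67748. Real growth factor = 1.67748 / 1.27682 ≈ 1.31379.
Total real return ≈ 31.3794%.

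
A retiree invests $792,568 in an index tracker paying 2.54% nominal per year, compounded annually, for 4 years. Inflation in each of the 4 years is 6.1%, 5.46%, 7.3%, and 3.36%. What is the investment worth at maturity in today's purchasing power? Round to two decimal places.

$706,080.82

Nominal value at maturity: $792,568 × (1 + 2.54%)^4 ≈ $876,213.19.
Price-level factor over 4 years: 1.061 × 1.0546 × 1.073 × 1.0336 ≈ 1.2409531149.
Dividing the nominal maturity value by the price-level factor gives the value in today's money.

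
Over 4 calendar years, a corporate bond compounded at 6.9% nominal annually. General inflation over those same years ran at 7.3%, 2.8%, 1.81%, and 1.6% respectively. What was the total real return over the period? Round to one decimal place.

Cumulative inflation factor: 1.073 × 1.028 × 1.0181 × 1.016 ≈ 1.14098.
Nominal growth factor: 1.30590. Real growth factor = 1.30590 / 1.14098 ≈ 1.14455.
Total real return ≈ 14.4548%.

14.5%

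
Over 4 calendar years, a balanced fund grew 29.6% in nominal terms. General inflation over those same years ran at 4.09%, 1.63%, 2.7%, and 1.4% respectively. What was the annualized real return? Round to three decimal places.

Cumulative inflation factor: 1.0409 × 1.0163 × 1.027 × 1.014 ≈ 1.10164.
Nominal growth factor: 1.29600. Real growth factor = 1.29600 / 1.10164 ≈ 1.17643.
Annualized: 1.17643^(1/4) − 1 ≈ 0.04146.

4.146%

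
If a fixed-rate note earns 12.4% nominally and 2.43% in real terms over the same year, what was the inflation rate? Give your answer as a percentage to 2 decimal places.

9.73%

From (1+r_nom) = (1+r_real)(1+π), we get 1+π = (1 + 12.4%)/(1 + 2.43%) = 1.124/1.0243 ≈ 1.09733.
So π ≈ 9.7335%.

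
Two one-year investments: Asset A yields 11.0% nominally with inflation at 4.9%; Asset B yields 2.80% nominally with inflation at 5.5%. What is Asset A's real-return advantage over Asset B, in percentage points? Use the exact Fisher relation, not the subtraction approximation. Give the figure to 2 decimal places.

Asset A real return: 1.110/1.049 − 1 = 5.815%.
Asset B real return: 1.0280/1.055 − 1 = -2.559%.
Difference: 5.815 − (-2.559) = 8.374 pp.

8.37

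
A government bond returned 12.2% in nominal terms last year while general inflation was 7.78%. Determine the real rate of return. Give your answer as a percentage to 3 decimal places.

4.101%

Real return via the Fisher equation: (1 + 12.2%)/(1 + 7.78%) − 1 = 1.122/1.0778 − 1 ≈ 0.04101.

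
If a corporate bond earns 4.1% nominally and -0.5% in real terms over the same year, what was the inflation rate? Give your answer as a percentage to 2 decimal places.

4.62%

From (1+r_nom) = (1+r_real)(1+π), we get 1+π = (1 + 4.1%)/(1 − 0.5%) = 1.041/0.995 ≈ 1.04623.
So π ≈ 4.6231%.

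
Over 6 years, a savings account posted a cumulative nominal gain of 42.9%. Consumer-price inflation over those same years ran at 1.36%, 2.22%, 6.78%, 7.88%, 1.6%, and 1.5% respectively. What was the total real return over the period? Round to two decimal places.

Cumulative inflation factor: 1.0136 × 1.0222 × 1.0678 × 1.0788 × 1.016 × 1.015 ≈ 1.23082.
Nominal growth factor: 1.42900. Real growth factor = 1.42900 / 1.23082 ≈ 1.16102.
Total real return ≈ 16.1019%.

16.10%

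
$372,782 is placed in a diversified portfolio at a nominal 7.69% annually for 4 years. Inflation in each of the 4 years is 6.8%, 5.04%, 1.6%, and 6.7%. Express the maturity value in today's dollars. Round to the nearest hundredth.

$412,261.09

Nominal value at maturity: $372,782 × (1 + 7.69%)^4 ≈ $501,367.80.
Price-level factor over 4 years: 1.068 × 1.0504 × 1.016 × 1.067 ≈ 1.2161414564.
The maturity value deflated by that factor is the answer in today's purchasing power.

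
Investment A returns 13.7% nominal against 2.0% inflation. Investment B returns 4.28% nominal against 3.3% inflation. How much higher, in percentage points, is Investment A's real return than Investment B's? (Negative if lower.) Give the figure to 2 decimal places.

Investment A real return: 1.137/1.020 − 1 = 11.471%.
Investment B real return: 1.0428/1.033 − 1 = 0.949%.
Difference: 11.471 − 0.949 = 10.522 pp.

10.52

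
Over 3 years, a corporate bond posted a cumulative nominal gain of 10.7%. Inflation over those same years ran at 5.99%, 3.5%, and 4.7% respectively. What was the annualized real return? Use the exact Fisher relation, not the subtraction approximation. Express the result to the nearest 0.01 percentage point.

Cumulative inflation factor: 1.0599 × 1.035 × 1.047 ≈ 1.14856.
Nominal growth factor: 1.10700. Real growth factor = 1.10700 / 1.14856 ≈ 0.96382.
Annualized: 0.96382^(1/3) − 1 ≈ -0.01221.

-1.22%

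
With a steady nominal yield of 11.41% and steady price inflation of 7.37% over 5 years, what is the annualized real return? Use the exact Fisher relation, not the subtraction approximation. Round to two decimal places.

3.76%

With constant rates the annual real return is the same each year: (1+11.41%)/(1+7.37%) − 1 = 0.03763.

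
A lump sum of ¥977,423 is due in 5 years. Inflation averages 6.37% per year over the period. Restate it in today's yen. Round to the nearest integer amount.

¥717,772

Price-level factor over 5 years: (1 + 6.37%)^5 ≈ 1.3617450216.
Purchasing power today: ¥977,423 divided by that factor.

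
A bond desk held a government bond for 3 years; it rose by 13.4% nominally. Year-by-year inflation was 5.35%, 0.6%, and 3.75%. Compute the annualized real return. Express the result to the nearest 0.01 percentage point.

Cumulative inflation factor: 1.0535 × 1.006 × 1.0375 ≈ 1.09956.
Nominal growth factor: 1.13400. Real growth factor = 1.13400 / 1.09956 ≈ 1.03132.
Annualized: 1.03132^(1/3) − 1 ≈ 0.01033.

1.03%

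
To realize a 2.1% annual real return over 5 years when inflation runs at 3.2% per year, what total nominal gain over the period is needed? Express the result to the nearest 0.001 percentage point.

29.875%

Required annual nominal rate: (1+2.1%)(1+3.2%) − 1 = 5.3672%.
Cumulative over 5 years: (1 + 0.053672)^5 − 1 ≈ 0.29875.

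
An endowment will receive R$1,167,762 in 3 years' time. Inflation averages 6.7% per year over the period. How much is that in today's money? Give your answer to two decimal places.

R$961,304.73

Price-level factor over 3 years: (1 + 6.7%)^3 = 1.214767763.
Purchasing power today: R$1,167,762 divided by that factor.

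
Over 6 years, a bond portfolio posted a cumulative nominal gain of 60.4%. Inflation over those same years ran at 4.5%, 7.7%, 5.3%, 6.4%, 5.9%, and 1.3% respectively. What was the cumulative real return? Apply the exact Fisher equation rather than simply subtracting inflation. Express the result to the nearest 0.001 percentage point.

18.576%

Cumulative inflation factor: 1.045 × 1.077 × 1.053 × 1.064 × 1.059 × 1.013 ≈ 1.35272.
Nominal growth factor: 1.60400. Real growth factor = 1.60400 / 1.35272 ≈ 1.18576.
Total real return ≈ 18.5760%.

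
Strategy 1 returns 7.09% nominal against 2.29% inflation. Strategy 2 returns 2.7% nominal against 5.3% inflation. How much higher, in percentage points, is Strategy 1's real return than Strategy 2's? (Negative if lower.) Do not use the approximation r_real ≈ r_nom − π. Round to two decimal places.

Strategy 1 real return: 1.0709/1.0229 − 1 = 4.693%.
Strategy 2 real return: 1.027/1.053 − 1 = -2.469%.
Difference: 4.693 − (-2.469) = 7.162 pp.

7.16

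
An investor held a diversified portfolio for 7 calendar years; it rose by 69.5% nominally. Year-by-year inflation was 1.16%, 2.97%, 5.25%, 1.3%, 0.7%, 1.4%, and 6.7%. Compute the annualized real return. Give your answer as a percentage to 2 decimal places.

4.93%

Cumulative inflation factor: 1.0116 × 1.0297 × 1.0525 × 1.013 × 1.007 × 1.014 × 1.067 ≈ 1.20999.
Nominal growth factor: 1.69500. Real growth factor = 1.69500 / 1.20999 ≈ 1.40083.
Annualized: 1.40083^(1/7) − 1 ≈ 0.04933.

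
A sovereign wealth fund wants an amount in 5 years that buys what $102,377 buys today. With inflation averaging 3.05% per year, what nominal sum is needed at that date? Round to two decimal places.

Cumulative price-level factor: (1+3.05%)^5 ≈ 1.1620905795.
The nominal amount required is $102,377 scaled up by that factor.

$118,971.35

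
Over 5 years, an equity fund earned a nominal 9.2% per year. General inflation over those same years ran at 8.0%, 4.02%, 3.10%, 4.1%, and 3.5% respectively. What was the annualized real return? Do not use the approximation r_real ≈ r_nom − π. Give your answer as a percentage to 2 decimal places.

Cumulative inflation factor: 1.080 × 1.0402 × 1.0310 × 1.041 × 1.035 ≈ 1.24793.
Nominal growth factor: 1.55279. Real growth factor = 1.55279 / 1.24793 ≈ 1.24429.
Annualized: 1.24429^(1/5) − 1 ≈ 0.04468.

4.47%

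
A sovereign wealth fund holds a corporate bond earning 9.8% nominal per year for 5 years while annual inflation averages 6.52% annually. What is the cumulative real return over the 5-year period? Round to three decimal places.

16.374%

The annual real rate is (1+9.8%)/(1+6.52%) − 1 = 3.0792%.
Compounded over 5 years: (1 + 0.030792)^5 − 1 ≈ 0.16374.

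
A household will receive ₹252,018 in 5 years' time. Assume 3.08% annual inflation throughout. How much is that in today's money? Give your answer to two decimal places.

₹216,550.66

Price-level factor over 5 years: (1 + 3.08%)^5 ≈ 1.1637831084.
Purchasing power today: ₹252,018 divided by that factor.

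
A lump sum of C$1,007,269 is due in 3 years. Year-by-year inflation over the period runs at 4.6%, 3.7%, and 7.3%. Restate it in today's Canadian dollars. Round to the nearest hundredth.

Price-level factor over 3 years: 1.046 × 1.037 × 1.073 = 1.163885246.
Purchasing power today: C$1,007,269 divided by that factor.

C$865,436.69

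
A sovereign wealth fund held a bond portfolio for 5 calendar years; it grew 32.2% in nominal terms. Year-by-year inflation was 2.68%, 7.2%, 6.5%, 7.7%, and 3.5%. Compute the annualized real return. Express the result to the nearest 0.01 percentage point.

Cumulative inflation factor: 1.0268 × 1.072 × 1.065 × 1.077 × 1.035 ≈ 1.30673.
Nominal growth factor: 1.32200. Real growth factor = 1.32200 / 1.30673 ≈ 1.01168.
Annualized: 1.01168^(1/5) − 1 ≈ 0.00233.

0.23%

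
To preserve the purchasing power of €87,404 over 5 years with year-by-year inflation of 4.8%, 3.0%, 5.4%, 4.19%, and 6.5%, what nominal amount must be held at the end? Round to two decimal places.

Cumulative price-level factor: 1.048 × 1.030 × 1.054 × 1.0419 × 1.065 ≈ 1.2624516783.
The nominal amount required is €87,404 scaled up by that factor.

€110,343.33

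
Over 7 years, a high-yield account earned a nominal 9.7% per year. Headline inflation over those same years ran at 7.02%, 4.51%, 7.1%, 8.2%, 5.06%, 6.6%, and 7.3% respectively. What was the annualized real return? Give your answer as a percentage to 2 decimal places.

2.97%

Cumulative inflation factor: 1.0702 × 1.0451 × 1.071 × 1.082 × 1.0506 × 1.066 × 1.073 ≈ 1.55752.
Nominal growth factor: 1.91182. Real growth factor = 1.91182 / 1.55752 ≈ 1.22747.
Annualized: 1.22747^(1/7) − 1 ≈ 0.02971.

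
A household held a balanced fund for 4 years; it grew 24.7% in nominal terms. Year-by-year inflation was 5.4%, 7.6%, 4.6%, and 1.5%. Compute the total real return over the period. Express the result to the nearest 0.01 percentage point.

3.57%

Cumulative inflation factor: 1.054 × 1.076 × 1.046 × 1.015 ≈ 1.20407.
Nominal growth factor: 1.24700. Real growth factor = 1.24700 / 1.20407 ≈ 1.03566.
Total real return ≈ 3.5657%.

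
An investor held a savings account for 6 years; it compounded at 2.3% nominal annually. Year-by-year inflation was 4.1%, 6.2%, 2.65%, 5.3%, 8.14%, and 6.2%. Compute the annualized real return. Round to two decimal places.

-2.96%

Cumulative inflation factor: 1.041 × 1.062 × 1.0265 × 1.053 × 1.0814 × 1.062 ≈ 1.37238.
Nominal growth factor: 1.14618. Real growth factor = 1.14618 / 1.37238 ≈ 0.83518.
Annualized: 0.83518^(1/6) − 1 ≈ -0.02957.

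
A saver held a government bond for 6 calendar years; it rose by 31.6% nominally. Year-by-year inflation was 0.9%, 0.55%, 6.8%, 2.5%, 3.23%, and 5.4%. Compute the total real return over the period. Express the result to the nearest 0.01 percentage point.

8.90%

Cumulative inflation factor: 1.009 × 1.0055 × 1.068 × 1.025 × 1.0323 × 1.054 ≈ 1.20841.
Nominal growth factor: 1.31600. Real growth factor = 1.31600 / 1.20841 ≈ 1.08903.
Total real return ≈ 8.9033%.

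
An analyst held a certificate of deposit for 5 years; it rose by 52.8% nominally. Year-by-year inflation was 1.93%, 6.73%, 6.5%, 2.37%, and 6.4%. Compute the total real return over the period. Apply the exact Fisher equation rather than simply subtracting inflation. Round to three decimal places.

21.080%

Cumulative inflation factor: 1.0193 × 1.0673 × 1.065 × 1.0237 × 1.064 ≈ 1.26198.
Nominal growth factor: 1.52800. Real growth factor = 1.52800 / 1.26198 ≈ 1.21080.
Total real return ≈ 21.0796%.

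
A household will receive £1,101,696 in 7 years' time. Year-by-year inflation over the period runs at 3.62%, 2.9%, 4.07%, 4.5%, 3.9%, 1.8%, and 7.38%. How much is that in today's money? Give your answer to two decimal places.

Price-level factor over 7 years: 1.0362 × 1.029 × 1.0407 × 1.045 × 1.039 × 1.018 × 1.0738 ≈ 1.3170053310.
Purchasing power today: £1,101,696 divided by that factor.

£836,515.98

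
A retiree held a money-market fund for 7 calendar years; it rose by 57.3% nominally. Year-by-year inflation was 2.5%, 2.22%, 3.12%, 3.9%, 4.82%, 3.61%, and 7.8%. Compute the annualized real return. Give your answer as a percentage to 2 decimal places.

2.60%

Cumulative inflation factor: 1.025 × 1.0222 × 1.0312 × 1.039 × 1.0482 × 1.0361 × 1.078 ≈ 1.31426.
Nominal growth factor: 1.57300. Real growth factor = 1.57300 / 1.31426 ≈ 1.19687.
Annualized: 1.19687^(1/7) − 1 ≈ 0.02600.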